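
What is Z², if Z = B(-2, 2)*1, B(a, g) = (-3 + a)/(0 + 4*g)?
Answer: 25/64 ≈ 0.39063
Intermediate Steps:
B(a, g) = (-3 + a)/(4*g) (B(a, g) = (-3 + a)/((4*g)) = (-3 + a)*(1/(4*g)) = (-3 + a)/(4*g))
Z = -5/8 (Z = ((¼)*(-3 - 2)/2)*1 = ((¼)*(½)*(-5))*1 = -5/8*1 = -5/8 ≈ -0.62500)
Z² = (-5/8)² = 25/64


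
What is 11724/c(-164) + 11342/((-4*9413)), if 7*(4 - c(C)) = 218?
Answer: -773044829/1788470 ≈ -432.24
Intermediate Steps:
c(C) = -190/7 (c(C) = 4 - 1/7*218 = 4 - 218/7 = -190/7)
11724/c(-164) + 11342/((-4*9413)) = 11724/(-190/7) + 11342/((-4*9413)) = 11724*(-7/190) + 11342/(-37652) = -41034/95 + 11342*(-1/37652) = -41034/95 - 5671/18826 = -773044829/1788470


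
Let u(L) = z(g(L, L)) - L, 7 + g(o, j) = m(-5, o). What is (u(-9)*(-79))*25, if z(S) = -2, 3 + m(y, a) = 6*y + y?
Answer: -13825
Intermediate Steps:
m(y, a) = -3 + 7*y (m(y, a) = -3 + (6*y + y) = -3 + 7*y)
g(o, j) = -45 (g(o, j) = -7 + (-3 + 7*(-5)) = -7 + (-3 - 35) = -7 - 38 = -45)
u(L) = -2 - L
(u(-9)*(-79))*25 = ((-2 - 1*(-9))*(-79))*25 = ((-2 + 9)*(-79))*25 = (7*(-79))*25 = -553*25 = -13825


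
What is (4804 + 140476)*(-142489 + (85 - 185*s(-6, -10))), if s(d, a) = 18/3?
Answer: -20849713920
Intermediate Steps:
s(d, a) = 6 (s(d, a) = 18*(⅓) = 6)
(4804 + 140476)*(-142489 + (85 - 185*s(-6, -10))) = (4804 + 140476)*(-142489 + (85 - 185*6)) = 145280*(-142489 + (85 - 1110)) = 145280*(-142489 - 1025) = 145280*(-143514) = -20849713920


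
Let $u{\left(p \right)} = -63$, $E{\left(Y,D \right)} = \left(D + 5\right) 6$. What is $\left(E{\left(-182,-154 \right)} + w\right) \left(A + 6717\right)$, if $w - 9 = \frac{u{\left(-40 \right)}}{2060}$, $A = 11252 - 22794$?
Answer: $\frac{1759352295}{412} \approx 4.2703 \cdot 10^{6}$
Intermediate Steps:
$A = -11542$
$E{\left(Y,D \right)} = 30 + 6 D$ ($E{\left(Y,D \right)} = \left(5 + D\right) 6 = 30 + 6 D$)
$w = \frac{18477}{2060}$ ($w = 9 - \frac{63}{2060} = \frac{18477}{2060} \approx 8.9694$)
$\left(E{\left(-182,-154 \right)} + w\right) \left(A + 6717\right) = \left(\left(30 + 6 \left(-154\right)\right) + \frac{18477}{2060}\right) \left(-11542 + 6717\right) = \left(\left(30 - 924\right) + \frac{18477}{2060}\right) \left(-4825\right) = \left(-894 + \frac{18477}{2060}\right) \left(-4825\right) = \left(- \frac{1823163}{2060}\right) \left(-4825\right) = \frac{1759352295}{412}$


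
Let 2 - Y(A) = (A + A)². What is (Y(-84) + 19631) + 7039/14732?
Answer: -126555573/14732 ≈ -8590.5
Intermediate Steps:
Y(A) = 2 - 4*A² (Y(A) = 2 - (A + A)² = 2 - (2*A)² = 2 - 4*A²)
(Y(-84) + 19631) + 7039/14732 = ((2 - 4*(-84)²) + 19631) + 7039/14732 = ((2 - 4*7056) + 19631) + 7039*(1/14732) = ((2 - 28224) + 19631) + 7039/14732 = (-28222 + 19631) + 7039/14732 = -8591 + 7039/14732 = -126555573/14732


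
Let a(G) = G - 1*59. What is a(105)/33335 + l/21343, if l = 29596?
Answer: 141080634/101638415 ≈ 1.3881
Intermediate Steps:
a(G) = -59 + G (a(G) = G - 59 = -59 + G)
a(105)/33335 + l/21343 = (-59 + 105)/33335 + 29596/21343 = 46*(1/33335) + 29596*(1/21343) = 46/33335 + 4228/3049 = 141080634/101638415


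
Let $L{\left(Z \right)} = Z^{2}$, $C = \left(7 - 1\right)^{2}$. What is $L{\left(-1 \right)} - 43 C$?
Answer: $-1547$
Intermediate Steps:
$C = 36$ ($C = 6^{2} = 36$)
$L{\left(-1 \right)} - 43 C = \left(-1\right)^{2} - 1548 = 1 - 1548 = -1547$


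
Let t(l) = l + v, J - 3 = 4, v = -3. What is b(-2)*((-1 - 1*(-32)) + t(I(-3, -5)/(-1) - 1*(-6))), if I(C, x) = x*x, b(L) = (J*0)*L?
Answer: 0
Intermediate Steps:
J = 7 (J = 3 + 4 = 7)
b(L) = 0 (b(L) = (7*0)*L = 0*L = 0)
I(C, x) = x²
t(l) = -3 + l (t(l) = l - 3 = -3 + l)
b(-2)*((-1 - 1*(-32)) + t(I(-3, -5)/(-1) - 1*(-6))) = 0*((-1 - 1*(-32)) + (-3 + ((-5)²/(-1) - 1*(-6)))) = 0*((-1 + 32) + (-3 + (25*(-1) + 6))) = 0*(31 + (-3 + (-25 + 6))) = 0*(31 + (-3 - 19)) = 0*(31 - 22) = 0*9 = 0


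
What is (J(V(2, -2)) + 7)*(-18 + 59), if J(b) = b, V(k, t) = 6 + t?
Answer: 451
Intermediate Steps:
(J(V(2, -2)) + 7)*(-18 + 59) = ((6 - 2) + 7)*(-18 + 59) = (4 + 7)*41 = 11*41 = 451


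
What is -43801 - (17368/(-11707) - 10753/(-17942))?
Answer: -9200082652909/210046994 ≈ -43800.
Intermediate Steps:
-43801 - (17368/(-11707) - 10753/(-17942)) = -43801 - (17368*(-1/11707) - 10753*(-1/17942)) = -43801 - (-17368/11707 + 10753/17942) = -43801 - 1*(-185731285/210046994) = -43801 + 185731285/210046994 = -9200082652909/210046994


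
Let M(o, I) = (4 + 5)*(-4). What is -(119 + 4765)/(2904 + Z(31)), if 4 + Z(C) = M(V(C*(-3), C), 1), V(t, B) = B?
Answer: -1221/716 ≈ -1.7053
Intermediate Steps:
M(o, I) = -36 (M(o, I) = 9*(-4) = -36)
Z(C) = -40 (Z(C) = -4 - 36 = -40)
-(119 + 4765)/(2904 + Z(31)) = -(119 + 4765)/(2904 - 40) = -4884/2864 = -1*1221/716 = -1221/716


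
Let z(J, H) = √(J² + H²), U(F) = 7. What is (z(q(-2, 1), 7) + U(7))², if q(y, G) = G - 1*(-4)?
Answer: (7 + √74)² ≈ 243.43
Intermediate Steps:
q(y, G) = 4 + G (q(y, G) = G + 4 = 4 + G)
z(J, H) = √(H² + J²)
(z(q(-2, 1), 7) + U(7))² = (√(7² + (4 + 1)²) + 7)² = (√(49 + 5²) + 7)² = (√(49 + 25) + 7)² = (√74 + 7)² = (7 + √74)²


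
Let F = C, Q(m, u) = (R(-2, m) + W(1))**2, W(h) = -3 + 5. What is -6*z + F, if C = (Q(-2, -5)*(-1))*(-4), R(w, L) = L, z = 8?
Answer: -48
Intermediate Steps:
W(h) = 2
Q(m, u) = (2 + m)**2 (Q(m, u) = (m + 2)**2 = (2 + m)**2)
C = 0 (C = ((2 - 2)**2*(-1))*(-4) = (0**2*(-1))*(-4) = (0*(-1))*(-4) = 0*(-4) = 0)
F = 0
-6*z + F = -6*8 + 0 = -48 + 0 = -48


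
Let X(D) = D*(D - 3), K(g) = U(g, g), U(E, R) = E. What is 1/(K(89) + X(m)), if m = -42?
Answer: 1/1979 ≈ 0.00050531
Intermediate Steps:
K(g) = g
X(D) = D*(-3 + D)
1/(K(89) + X(m)) = 1/(89 - 42*(-3 - 42)) = 1/(89 - 42*(-45)) = 1/(89 + 1890) = 1/1979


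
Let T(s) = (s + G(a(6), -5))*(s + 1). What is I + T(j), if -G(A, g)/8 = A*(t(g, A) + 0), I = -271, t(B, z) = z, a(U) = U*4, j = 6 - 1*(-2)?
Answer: -41671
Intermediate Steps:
j = 8 (j = 6 + 2 = 8)
a(U) = 4*U
G(A, g) = -8*A**2 (G(A, g) = -8*A*(A + 0) = -8*A*A = -8*A**2)
T(s) = (1 + s)*(-4608 + s) (T(s) = (s - 8*(4*6)**2)*(s + 1) = (s - 8*24**2)*(1 + s) = (s - 8*576)*(1 + s) = (s - 4608)*(1 + s) = (-4608 + s)*(1 + s) = (1 + s)*(-4608 + s))
I + T(j) = -271 + (-4608 + 8**2 - 4607*8) = -271 + (-4608 + 64 - 36856) = -271 - 41400 = -41671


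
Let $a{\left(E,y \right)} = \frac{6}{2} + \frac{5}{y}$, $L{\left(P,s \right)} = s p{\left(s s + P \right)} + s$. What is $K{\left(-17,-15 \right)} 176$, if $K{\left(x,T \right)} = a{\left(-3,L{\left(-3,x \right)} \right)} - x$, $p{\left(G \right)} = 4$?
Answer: $\frac{59664}{17} \approx 3509.6$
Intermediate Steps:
$L{\left(P,s \right)} = 5 s$ ($L{\left(P,s \right)} = s 4 + s = 4 s + s = 5 s$)
$a{\left(E,y \right)} = 3 + \frac{5}{y}$ ($a{\left(E,y \right)} = 6 \cdot \frac{1}{2} + \frac{5}{y} = 3 + \frac{5}{y}$)
$K{\left(x,T \right)} = 3 + \frac{1}{x} - x$ ($K{\left(x,T \right)} = \left(3 + \frac{5}{5 x}\right) - x = \left(3 + 5 \frac{1}{5 x}\right) - x = \left(3 + \frac{1}{x}\right) - x = 3 + \frac{1}{x} - x$)
$K{\left(-17,-15 \right)} 176 = \left(3 + \frac{1}{-17} - -17\right) 176 = \left(3 - \frac{1}{17} + 17\right) 176 = \frac{339}{17} \cdot 176 = \frac{59664}{17}$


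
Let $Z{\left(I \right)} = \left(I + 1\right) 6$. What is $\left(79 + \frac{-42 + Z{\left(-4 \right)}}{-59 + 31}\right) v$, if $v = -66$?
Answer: $- \frac{37488}{7} \approx -5355.4$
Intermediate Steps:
$Z{\left(I \right)} = 6 + 6 I$ ($Z{\left(I \right)} = \left(1 + I\right) 6 = 6 + 6 I$)
$\left(79 + \frac{-42 + Z{\left(-4 \right)}}{-59 + 31}\right) v = \left(79 + \frac{-42 + \left(6 + 6 \left(-4\right)\right)}{-59 + 31}\right) \left(-66\right) = \left(79 + \frac{-42 + \left(6 - 24\right)}{-28}\right) \left(-66\right) = \left(79 + \left(-42 - 18\right) \left(- \frac{1}{28}\right)\right) \left(-66\right) = \left(79 - - \frac{15}{7}\right) \left(-66\right) = \left(79 + \frac{15}{7}\right) \left(-66\right) = \frac{568}{7} \left(-66\right) = - \frac{37488}{7}$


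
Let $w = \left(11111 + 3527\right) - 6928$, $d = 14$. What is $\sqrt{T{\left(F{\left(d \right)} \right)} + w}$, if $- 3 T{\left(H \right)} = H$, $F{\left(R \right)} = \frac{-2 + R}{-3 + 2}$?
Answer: $\sqrt{7714} \approx 87.829$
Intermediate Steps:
$F{\left(R \right)} = 2 - R$ ($F{\left(R \right)} = \frac{-2 + R}{-1} = \left(-2 + R\right) \left(-1\right) = 2 - R$)
$T{\left(H \right)} = - \frac{H}{3}$
$w = 7710$ ($w = 14638 - 6928 = 7710$)
$\sqrt{T{\left(F{\left(d \right)} \right)} + w} = \sqrt{- \frac{2 - 14}{3} + 7710} = \sqrt{\left(- \frac{1}{3}\right) \left(-12\right) + 7710} = \sqrt{4 + 7710} = \sqrt{7714}$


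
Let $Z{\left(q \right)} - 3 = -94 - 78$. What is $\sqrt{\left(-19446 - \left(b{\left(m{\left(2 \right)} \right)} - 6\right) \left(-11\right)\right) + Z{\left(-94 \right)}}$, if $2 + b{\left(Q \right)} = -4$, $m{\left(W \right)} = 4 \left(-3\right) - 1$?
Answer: $7 i \sqrt{403} \approx 140.52 i$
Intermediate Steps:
$m{\left(W \right)} = -13$ ($m{\left(W \right)} = -12 - 1 = -13$)
$Z{\left(q \right)} = -169$ ($Z{\left(q \right)} = 3 - 172 = -169$)
$b{\left(Q \right)} = -6$ ($b{\left(Q \right)} = -2 - 4 = -6$)
$\sqrt{\left(-19446 - \left(b{\left(m{\left(2 \right)} \right)} - 6\right) \left(-11\right)\right) + Z{\left(-94 \right)}} = \sqrt{\left(-19446 - \left(-6 - 6\right) \left(-11\right)\right) - 169} = \sqrt{\left(-19446 - \left(-12\right) \left(-11\right)\right) - 169} = \sqrt{\left(-19446 - 132\right) - 169} = \sqrt{-19578 - 169} = \sqrt{-19747} = 7 i \sqrt{403}$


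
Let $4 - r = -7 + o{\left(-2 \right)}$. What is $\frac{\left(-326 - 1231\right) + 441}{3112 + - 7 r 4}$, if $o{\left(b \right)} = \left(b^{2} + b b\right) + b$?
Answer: $- \frac{279}{743} \approx -0.3755$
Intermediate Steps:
$o{\left(b \right)} = b + 2 b^{2}$ ($o{\left(b \right)} = \left(b^{2} + b^{2}\right) + b = 2 b^{2} + b = b + 2 b^{2}$)
$r = 5$ ($r = 4 - \left(-7 - 2 \left(1 + 2 \left(-2\right)\right)\right) = 4 - \left(-7 - 2 \left(1 - 4\right)\right) = 4 - \left(-7 - -6\right) = 4 - \left(-7 + 6\right) = 4 - -1 = 4 + 1 = 5$)
$\frac{\left(-326 - 1231\right) + 441}{3112 + - 7 r 4} = \frac{\left(-326 - 1231\right) + 441}{3112 + \left(-7\right) 5 \cdot 4} = \frac{\left(-326 - 1231\right) + 441}{3112 - 140} = \frac{-1557 + 441}{3112 - 140} = - \frac{1116}{2972} = \left(-1116\right) \frac{1}{2972} = - \frac{279}{743}$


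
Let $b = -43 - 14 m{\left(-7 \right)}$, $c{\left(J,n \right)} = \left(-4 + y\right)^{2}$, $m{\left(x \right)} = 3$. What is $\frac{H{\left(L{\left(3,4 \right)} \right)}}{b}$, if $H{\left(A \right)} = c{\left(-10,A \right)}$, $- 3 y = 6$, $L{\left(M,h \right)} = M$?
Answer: $- \frac{36}{85} \approx -0.42353$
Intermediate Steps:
$y = -2$ ($y = \left(- \frac{1}{3}\right) 6 = -2$)
$c{\left(J,n \right)} = 36$ ($c{\left(J,n \right)} = \left(-4 - 2\right)^{2} = \left(-6\right)^{2} = 36$)
$H{\left(A \right)} = 36$
$b = -85$ ($b = -43 - 42 = -85$)
$\frac{H{\left(L{\left(3,4 \right)} \right)}}{b} = \frac{36}{-85} = 36 \left(- \frac{1}{85}\right) = - \frac{36}{85}$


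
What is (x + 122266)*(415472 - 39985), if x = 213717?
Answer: 126157248721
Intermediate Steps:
(x + 122266)*(415472 - 39985) = (213717 + 122266)*(415472 - 39985) = 335983*375487 = 126157248721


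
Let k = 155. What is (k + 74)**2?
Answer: 52441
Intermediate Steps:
(k + 74)**2 = (155 + 74)**2 = 229**2 = 52441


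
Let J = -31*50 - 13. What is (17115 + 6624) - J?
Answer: 25302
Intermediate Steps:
J = -1563 (J = -1550 - 13 = -1563)
(17115 + 6624) - J = (17115 + 6624) - 1*(-1563) = 23739 + 1563 = 25302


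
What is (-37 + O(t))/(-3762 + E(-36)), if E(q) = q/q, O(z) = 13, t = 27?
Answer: 24/3761 ≈ 0.0063813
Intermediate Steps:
E(q) = 1
(-37 + O(t))/(-3762 + E(-36)) = (-37 + 13)/(-3762 + 1) = -24/(-3761) = -24*(-1/3761) = 24/3761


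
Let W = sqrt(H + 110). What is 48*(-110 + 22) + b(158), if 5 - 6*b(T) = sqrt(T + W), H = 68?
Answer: -25339/6 - sqrt(158 + sqrt(178))/6 ≈ -4225.4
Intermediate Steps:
W = sqrt(178) (W = sqrt(68 + 110) = sqrt(178) ≈ 13.342)
b(T) = 5/6 - sqrt(T + sqrt(178))/6
48*(-110 + 22) + b(158) = 48*(-110 + 22) + (5/6 - sqrt(158 + sqrt(178))/6) = 48*(-88) + (5/6 - sqrt(158 + sqrt(178))/6) = -4224 + (5/6 - sqrt(158 + sqrt(178))/6) = -25339/6 - sqrt(158 + sqrt(178))/6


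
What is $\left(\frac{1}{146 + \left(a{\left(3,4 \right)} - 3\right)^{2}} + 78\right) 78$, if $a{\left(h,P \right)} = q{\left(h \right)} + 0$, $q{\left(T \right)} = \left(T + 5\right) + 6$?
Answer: $\frac{541502}{89} \approx 6084.3$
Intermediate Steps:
$q{\left(T \right)} = 11 + T$ ($q{\left(T \right)} = \left(5 + T\right) + 6 = 11 + T$)
$a{\left(h,P \right)} = 11 + h$ ($a{\left(h,P \right)} = \left(11 + h\right) + 0 = 11 + h$)
$\left(\frac{1}{146 + \left(a{\left(3,4 \right)} - 3\right)^{2}} + 78\right) 78 = \left(\frac{1}{146 + \left(\left(11 + 3\right) - 3\right)^{2}} + 78\right) 78 = \left(\frac{1}{146 + \left(14 - 3\right)^{2}} + 78\right) 78 = \left(\frac{1}{146 + 11^{2}} + 78\right) 78 = \left(\frac{1}{146 + 121} + 78\right) 78 = \left(\frac{1}{267} + 78\right) 78 = \frac{20827}{267} \cdot 78 = \frac{541502}{89}$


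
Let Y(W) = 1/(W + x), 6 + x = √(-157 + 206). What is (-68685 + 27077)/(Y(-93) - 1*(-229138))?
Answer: -3827936/21080695 ≈ -0.18158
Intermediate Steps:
x = 1 (x = -6 + √(-157 + 206) = -6 + √49 = -6 + 7 = 1)
Y(W) = 1/(1 + W) (Y(W) = 1/(W + 1) = 1/(1 + W))
(-68685 + 27077)/(Y(-93) - 1*(-229138)) = (-68685 + 27077)/(1/(1 - 93) - 1*(-229138)) = -41608/(1/(-92) + 229138) = -41608/(-1/92 + 229138) = -41608/21080695/92 = -41608*92/21080695 = -3827936/21080695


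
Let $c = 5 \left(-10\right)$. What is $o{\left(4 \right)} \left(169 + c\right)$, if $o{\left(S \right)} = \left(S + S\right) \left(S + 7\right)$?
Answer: $10472$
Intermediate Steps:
$o{\left(S \right)} = 2 S \left(7 + S\right)$
$c = -50$
$o{\left(4 \right)} \left(169 + c\right) = 2 \cdot 4 \left(7 + 4\right) \left(169 - 50\right) = 2 \cdot 4 \cdot 11 \cdot 119 = 88 \cdot 119 = 10472$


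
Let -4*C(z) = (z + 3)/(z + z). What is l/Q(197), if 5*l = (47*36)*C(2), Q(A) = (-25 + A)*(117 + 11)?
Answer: -423/88064 ≈ -0.0048033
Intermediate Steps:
C(z) = -(3 + z)/(8*z) (C(z) = -(z + 3)/(4*(z + z)) = -(3 + z)/(4*(2*z)) = -(3 + z)*1/(2*z)/4 = -(3 + z)/(8*z))
Q(A) = -3200 + 128*A (Q(A) = (-25 + A)*128 = -3200 + 128*A)
l = -423/4 (l = ((47*36)*((⅛)*(-3 - 1*2)/2))/5 = (1692*((⅛)*(½)*(-3 - 2)))/5 = (1692*((⅛)*(½)*(-5)))/5 = (1692*(-5/16))/5 = (⅕)*(-2115/4) = -423/4 ≈ -105.75)
l/Q(197) = -423/(4*(-3200 + 128*197)) = -423/(4*(-3200 + 25216)) = -423/4/22016 = -423/4*1/22016 = -423/88064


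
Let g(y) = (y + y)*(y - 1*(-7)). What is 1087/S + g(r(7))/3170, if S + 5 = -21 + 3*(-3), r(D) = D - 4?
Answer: -344369/11095 ≈ -31.038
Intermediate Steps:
r(D) = -4 + D
S = -35 (S = -5 + (-21 + 3*(-3)) = -5 + (-21 - 9) = -5 - 30 = -35)
g(y) = 2*y*(7 + y) (g(y) = (2*y)*(y + 7) = (2*y)*(7 + y) = 2*y*(7 + y))
1087/S + g(r(7))/3170 = 1087/(-35) + (2*(-4 + 7)*(7 + (-4 + 7)))/3170 = 1087*(-1/35) + (2*3*(7 + 3))*(1/3170) = -1087/35 + (2*3*10)*(1/3170) = -1087/35 + 60*(1/3170) = -1087/35 + 6/317 = -344369/11095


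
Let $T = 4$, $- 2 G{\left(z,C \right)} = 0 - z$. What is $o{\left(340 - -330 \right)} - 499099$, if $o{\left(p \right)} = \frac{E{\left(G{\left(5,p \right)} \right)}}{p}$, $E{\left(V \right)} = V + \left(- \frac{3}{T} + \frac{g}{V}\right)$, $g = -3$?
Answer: $- \frac{6687926589}{13400} \approx -4.991 \cdot 10^{5}$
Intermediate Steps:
$G{\left(z,C \right)} = \frac{z}{2}$ ($G{\left(z,C \right)} = - \frac{0 - z}{2} = - \frac{\left(-1\right) z}{2} = \frac{z}{2}$)
$E{\left(V \right)} = - \frac{3}{4} + V - \frac{3}{V}$ ($E{\left(V \right)} = V - \left(\frac{3}{4} + \frac{3}{V}\right) = - \frac{3}{4} + V - \frac{3}{V}$)
$o{\left(p \right)} = \frac{11}{20 p}$ ($o{\left(p \right)} = \frac{- \frac{3}{4} + \frac{1}{2} \cdot 5 - \frac{3}{\frac{1}{2} \cdot 5}}{p} = \frac{- \frac{3}{4} + \frac{5}{2} - \frac{3}{\frac{5}{2}}}{p} = \frac{- \frac{3}{4} + \frac{5}{2} - \frac{6}{5}}{p} = \frac{11}{20 p}$)
$o{\left(340 - -330 \right)} - 499099 = \frac{11}{20 \left(340 - -330\right)} - 499099 = \frac{11}{20 \left(340 + 330\right)} - 499099 = \frac{11}{20 \cdot 670} - 499099 = \frac{11}{20} \cdot \frac{1}{670} - 499099 = \frac{11}{13400} - 499099 = - \frac{6687926589}{13400}$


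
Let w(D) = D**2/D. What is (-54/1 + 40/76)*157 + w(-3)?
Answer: -159569/19 ≈ -8398.4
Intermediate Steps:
w(D) = D
(-54/1 + 40/76)*157 + w(-3) = (-54/1 + 40/76)*157 - 3 = (-54*1 + 40*(1/76))*157 - 3 = (-54 + 10/19)*157 - 3 = -1016/19*157 - 3 = -159512/19 - 3 = -159569/19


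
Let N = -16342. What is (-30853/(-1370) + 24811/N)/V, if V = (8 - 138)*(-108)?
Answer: 29388041/19645943850 ≈ 0.0014959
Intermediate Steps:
V = 14040 (V = -130*(-108) = 14040)
(-30853/(-1370) + 24811/N)/V = (-30853/(-1370) + 24811/(-16342))/14040 = (-30853*(-1/1370) + 24811*(-1/16342))*(1/14040) = (30853/1370 - 24811/16342)*(1/14040) = (117552164/5597135)*(1/14040) = 29388041/19645943850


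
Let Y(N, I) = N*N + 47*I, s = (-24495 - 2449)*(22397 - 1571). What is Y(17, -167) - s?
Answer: 561128184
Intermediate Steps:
s = -561135744 (s = -26944*20826 = -561135744)
Y(N, I) = N**2 + 47*I
Y(17, -167) - s = (17**2 + 47*(-167)) - 1*(-561135744) = (289 - 7849) + 561135744 = -7560 + 561135744 = 561128184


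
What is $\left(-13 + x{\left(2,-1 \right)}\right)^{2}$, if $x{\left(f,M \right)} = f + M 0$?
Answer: $121$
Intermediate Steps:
$x{\left(f,M \right)} = f$ ($x{\left(f,M \right)} = f + 0 = f$)
$\left(-13 + x{\left(2,-1 \right)}\right)^{2} = \left(-13 + 2\right)^{2} = \left(-11\right)^{2} = 121$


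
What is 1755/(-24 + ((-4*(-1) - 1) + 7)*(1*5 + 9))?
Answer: 1755/116 ≈ 15.129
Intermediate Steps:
1755/(-24 + ((-4*(-1) - 1) + 7)*(1*5 + 9)) = 1755/(-24 + ((4 - 1) + 7)*(5 + 9)) = 1755/(-24 + (3 + 7)*14) = 1755/(-24 + 10*14) = 1755/(-24 + 140) = 1755/116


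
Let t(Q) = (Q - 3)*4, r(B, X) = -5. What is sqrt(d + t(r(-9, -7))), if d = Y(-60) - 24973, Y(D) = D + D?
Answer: 5*I*sqrt(1005) ≈ 158.51*I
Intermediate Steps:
Y(D) = 2*D
d = -25093 (d = 2*(-60) - 24973 = -120 - 24973 = -25093)
t(Q) = -12 + 4*Q (t(Q) = (-3 + Q)*4 = -12 + 4*Q)
sqrt(d + t(r(-9, -7))) = sqrt(-25093 + (-12 + 4*(-5))) = sqrt(-25093 + (-12 - 20)) = sqrt(-25093 - 32) = sqrt(-25125) = 5*I*sqrt(1005)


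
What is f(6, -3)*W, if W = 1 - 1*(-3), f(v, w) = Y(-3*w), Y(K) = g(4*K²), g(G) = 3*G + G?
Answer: 5184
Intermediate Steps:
g(G) = 4*G
Y(K) = 16*K² (Y(K) = 4*(4*K²) = 16*K²)
f(v, w) = 144*w² (f(v, w) = 16*(-3*w)² = 16*(9*w²) = 144*w²)
W = 4 (W = 1 + 3 = 4)
f(6, -3)*W = (144*(-3)²)*4 = (144*9)*4 = 1296*4 = 5184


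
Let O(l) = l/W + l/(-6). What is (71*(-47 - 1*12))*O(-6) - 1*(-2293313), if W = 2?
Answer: 2301691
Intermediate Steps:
O(l) = l/3 (O(l) = l/2 + l/(-6) = l*(½) + l*(-⅙) = l/2 - l/6 = l/3)
(71*(-47 - 1*12))*O(-6) - 1*(-2293313) = (71*(-47 - 1*12))*((⅓)*(-6)) - 1*(-2293313) = (71*(-47 - 12))*(-2) + 2293313 = (71*(-59))*(-2) + 2293313 = -4189*(-2) + 2293313 = 8378 + 2293313 = 2301691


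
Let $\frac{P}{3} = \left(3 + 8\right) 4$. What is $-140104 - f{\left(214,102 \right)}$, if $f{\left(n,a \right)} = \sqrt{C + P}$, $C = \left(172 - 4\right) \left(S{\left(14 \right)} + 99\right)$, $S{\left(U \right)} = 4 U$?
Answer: $-140104 - 6 \sqrt{727} \approx -1.4027 \cdot 10^{5}$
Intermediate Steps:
$P = 132$ ($P = 3 \left(3 + 8\right) 4 = 3 \cdot 11 \cdot 4 = 3 \cdot 44 = 132$)
$C = 26040$ ($C = \left(172 - 4\right) \left(4 \cdot 14 + 99\right) = 168 \left(56 + 99\right) = 168 \cdot 155 = 26040$)
$f{\left(n,a \right)} = 6 \sqrt{727}$ ($f{\left(n,a \right)} = \sqrt{26040 + 132} = \sqrt{26172} = 6 \sqrt{727}$)
$-140104 - f{\left(214,102 \right)} = -140104 - 6 \sqrt{727}$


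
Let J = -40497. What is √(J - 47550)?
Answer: 9*I*√1087 ≈ 296.73*I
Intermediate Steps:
√(J - 47550) = √(-40497 - 47550) = √(-88047) = 9*I*√1087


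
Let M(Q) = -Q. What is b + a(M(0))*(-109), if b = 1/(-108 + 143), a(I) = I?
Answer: 1/35 ≈ 0.028571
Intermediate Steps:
b = 1/35 ≈ 0.028571
b + a(M(0))*(-109) = 1/35 - 1*0*(-109) = 1/35 + 0*(-109) = 1/35 + 0 = 1/35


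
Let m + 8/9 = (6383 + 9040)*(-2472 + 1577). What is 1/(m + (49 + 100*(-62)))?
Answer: -9/124287632 ≈ -7.2413e-8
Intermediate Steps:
m = -124232273/9 (m = -8/9 + (6383 + 9040)*(-2472 + 1577) = -8/9 + 15423*(-895) = -8/9 - 13803585 = -124232273/9 ≈ -1.3804e+7)
1/(m + (49 + 100*(-62))) = 1/(-124232273/9 + (49 + 100*(-62))) = 1/(-124232273/9 + (49 - 6200)) = 1/(-124232273/9 - 6151) = 1/(-124287632/9) = -9/124287632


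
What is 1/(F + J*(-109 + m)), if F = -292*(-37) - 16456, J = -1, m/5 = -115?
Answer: -1/4968 ≈ -0.00020129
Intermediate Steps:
m = -575 (m = 5*(-115) = -575)
F = -5652 (F = 10804 - 16456 = -5652)
1/(F + J*(-109 + m)) = 1/(-5652 - (-109 - 575)) = 1/(-5652 - 1*(-684)) = 1/(-5652 + 684) = 1/(-4968) = -1/4968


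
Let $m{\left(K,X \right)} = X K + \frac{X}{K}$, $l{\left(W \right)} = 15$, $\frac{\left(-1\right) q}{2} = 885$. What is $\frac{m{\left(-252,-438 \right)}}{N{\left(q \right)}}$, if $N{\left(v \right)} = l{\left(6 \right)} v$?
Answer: $- \frac{927173}{223020} \approx -4.1574$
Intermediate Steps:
$q = -1770$ ($q = \left(-2\right) 885 = -1770$)
$m{\left(K,X \right)} = K X + \frac{X}{K}$
$N{\left(v \right)} = 15 v$
$\frac{m{\left(-252,-438 \right)}}{N{\left(q \right)}} = \frac{\left(-252\right) \left(-438\right) - \frac{438}{-252}}{15 \left(-1770\right)} = \frac{110376 - - \frac{73}{42}}{-26550} = \left(110376 + \frac{73}{42}\right) \left(- \frac{1}{26550}\right) = \frac{4635865}{42} \left(- \frac{1}{26550}\right) = - \frac{927173}{223020}$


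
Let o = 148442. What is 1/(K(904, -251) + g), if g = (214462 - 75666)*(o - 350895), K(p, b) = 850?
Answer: -1/28099665738 ≈ -3.5588e-11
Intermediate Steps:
g = -28099666588 (g = (214462 - 75666)*(148442 - 350895) = 138796*(-202453) = -28099666588)
1/(K(904, -251) + g) = 1/(850 - 28099666588) = 1/(-28099665738) = -1/28099665738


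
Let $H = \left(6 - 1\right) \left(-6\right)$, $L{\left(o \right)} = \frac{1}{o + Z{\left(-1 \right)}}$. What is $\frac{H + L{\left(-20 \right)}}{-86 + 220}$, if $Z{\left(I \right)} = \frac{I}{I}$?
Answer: $- \frac{571}{2546} \approx -0.22427$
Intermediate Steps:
$Z{\left(I \right)} = 1$
$L{\left(o \right)} = \frac{1}{1 + o}$ ($L{\left(o \right)} = \frac{1}{o + 1} = \frac{1}{1 + o}$)
$H = -30$ ($H = 5 \left(-6\right) = -30$)
$\frac{H + L{\left(-20 \right)}}{-86 + 220} = \frac{-30 + \frac{1}{1 - 20}}{-86 + 220} = \frac{-30 + \frac{1}{-19}}{134} = \left(-30 - \frac{1}{19}\right) \frac{1}{134} = \left(- \frac{571}{19}\right) \frac{1}{134} = - \frac{571}{2546}$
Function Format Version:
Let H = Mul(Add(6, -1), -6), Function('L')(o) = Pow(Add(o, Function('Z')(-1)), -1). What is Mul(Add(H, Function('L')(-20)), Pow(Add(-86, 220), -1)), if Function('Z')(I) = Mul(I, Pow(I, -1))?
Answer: Rational(-571, 2546) ≈ -0.22427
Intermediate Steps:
Function('Z')(I) = 1
Function('L')(o) = Pow(Add(1, o), -1) (Function('L')(o) = Pow(Add(o, 1), -1) = Pow(Add(1, o), -1))
H = -30 (H = Mul(5, -6) = -30)
Mul(Add(H, Function('L')(-20)), Pow(Add(-86, 220), -1)) = Mul(Add(-30, Pow(Add(1, -20), -1)), Pow(Add(-86, 220), -1)) = Mul(Add(-30, Pow(-19, -1)), Pow(134, -1)) = Mul(Add(-30, Rational(-1, 19)), Rational(1, 134)) = Mul(Rational(-571, 19), Rational(1, 134)) = Rational(-571, 2546)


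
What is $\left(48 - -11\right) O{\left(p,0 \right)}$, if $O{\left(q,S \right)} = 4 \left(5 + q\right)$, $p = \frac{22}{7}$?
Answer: $\frac{13452}{7} \approx 1921.7$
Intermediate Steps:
$p = \frac{22}{7}$ ($p = 22 \cdot \frac{1}{7} = \frac{22}{7} \approx 3.1429$)
$O{\left(q,S \right)} = 20 + 4 q$
$\left(48 - -11\right) O{\left(p,0 \right)} = \left(48 - -11\right) \left(20 + 4 \cdot \frac{22}{7}\right) = \left(48 + 11\right) \left(20 + \frac{88}{7}\right) = 59 \cdot \frac{228}{7} = \frac{13452}{7}$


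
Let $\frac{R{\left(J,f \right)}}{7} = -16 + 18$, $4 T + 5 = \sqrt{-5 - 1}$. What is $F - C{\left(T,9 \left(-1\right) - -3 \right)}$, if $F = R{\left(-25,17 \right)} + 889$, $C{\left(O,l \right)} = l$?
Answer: $909$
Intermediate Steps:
$T = - \frac{5}{4} + \frac{i \sqrt{6}}{4}$ ($T = - \frac{5}{4} + \frac{\sqrt{-5 - 1}}{4} = - \frac{5}{4} + \frac{\sqrt{-6}}{4} = - \frac{5}{4} + \frac{i \sqrt{6}}{4} \approx -1.25 + 0.61237 i$)
$R{\left(J,f \right)} = 14$ ($R{\left(J,f \right)} = 7 \left(-16 + 18\right) = 7 \cdot 2 = 14$)
$F = 903$ ($F = 14 + 889 = 903$)
$F - C{\left(T,9 \left(-1\right) - -3 \right)} = 903 - \left(9 \left(-1\right) - -3\right) = 903 - \left(-9 + 3\right) = 903 - -6 = 903 + 6 = 909$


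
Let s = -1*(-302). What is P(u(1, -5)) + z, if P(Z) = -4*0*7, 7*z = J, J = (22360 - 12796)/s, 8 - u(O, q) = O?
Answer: 4782/1057 ≈ 4.5241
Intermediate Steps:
u(O, q) = 8 - O
s = 302
J = 4782/151 (J = (22360 - 12796)/302 = 9564*(1/302) = 4782/151 ≈ 31.669)
z = 4782/1057 (z = (⅐)*(4782/151) = 4782/1057 ≈ 4.5241)
P(Z) = 0 (P(Z) = 0*7 = 0)
P(u(1, -5)) + z = 0 + 4782/1057 = 4782/1057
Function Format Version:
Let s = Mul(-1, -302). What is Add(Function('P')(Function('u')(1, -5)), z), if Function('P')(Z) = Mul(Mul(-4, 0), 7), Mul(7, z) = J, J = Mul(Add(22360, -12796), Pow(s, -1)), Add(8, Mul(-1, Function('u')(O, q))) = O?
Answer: Rational(4782, 1057) ≈ 4.5241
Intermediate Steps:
Function('u')(O, q) = Add(8, Mul(-1, O))
s = 302
J = Rational(4782, 151) (J = Mul(Add(22360, -12796), Pow(302, -1)) = Mul(9564, Rational(1, 302)) = Rational(4782, 151) ≈ 31.669)
z = Rational(4782, 1057) (z = Mul(Rational(1, 7), Rational(4782, 151)) = Rational(4782, 1057) ≈ 4.5241)
Function('P')(Z) = 0 (Function('P')(Z) = Mul(0, 7) = 0)
Add(Function('P')(Function('u')(1, -5)), z) = Add(0, Rational(4782, 1057)) = Rational(4782, 1057)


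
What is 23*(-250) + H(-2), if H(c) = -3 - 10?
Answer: -5763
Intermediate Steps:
H(c) = -13
23*(-250) + H(-2) = 23*(-250) - 13 = -5750 - 13 = -5763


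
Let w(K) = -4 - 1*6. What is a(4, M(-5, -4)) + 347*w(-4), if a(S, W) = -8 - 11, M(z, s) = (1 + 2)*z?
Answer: -3489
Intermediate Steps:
w(K) = -10 (w(K) = -4 - 6 = -10)
M(z, s) = 3*z
a(S, W) = -19
a(4, M(-5, -4)) + 347*w(-4) = -19 + 347*(-10) = -19 - 3470 = -3489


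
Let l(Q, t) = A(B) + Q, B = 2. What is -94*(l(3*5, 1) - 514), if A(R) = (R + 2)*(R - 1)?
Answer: 46530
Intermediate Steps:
A(R) = (-1 + R)*(2 + R) (A(R) = (2 + R)*(-1 + R) = (-1 + R)*(2 + R))
l(Q, t) = 4 + Q (l(Q, t) = (-2 + 2 + 2**2) + Q = (-2 + 2 + 4) + Q = 4 + Q)
-94*(l(3*5, 1) - 514) = -94*((4 + 3*5) - 514) = -94*((4 + 15) - 514) = -94*(19 - 514) = -94*(-495) = 46530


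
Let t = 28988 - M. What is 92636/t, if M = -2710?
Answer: 46318/15849 ≈ 2.9225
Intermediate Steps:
t = 31698 (t = 28988 - 1*(-2710) = 28988 + 2710 = 31698)
92636/t = 92636/31698 = 92636*(1/31698) = 46318/15849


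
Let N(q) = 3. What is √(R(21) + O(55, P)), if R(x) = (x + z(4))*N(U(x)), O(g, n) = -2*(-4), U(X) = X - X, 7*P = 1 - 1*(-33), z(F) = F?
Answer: √83 ≈ 9.1104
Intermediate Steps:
P = 34/7 (P = (1 - 1*(-33))/7 = (1 + 33)/7 = (⅐)*34 = 34/7 ≈ 4.8571)
U(X) = 0
O(g, n) = 8
R(x) = 12 + 3*x (R(x) = (x + 4)*3 = (4 + x)*3 = 12 + 3*x)
√(R(21) + O(55, P)) = √((12 + 3*21) + 8) = √((12 + 63) + 8) = √(75 + 8) = √83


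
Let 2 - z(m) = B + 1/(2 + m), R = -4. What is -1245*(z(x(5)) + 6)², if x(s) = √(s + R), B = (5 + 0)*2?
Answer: -20335/3 ≈ -6778.3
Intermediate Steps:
B = 10 (B = 5*2 = 10)
x(s) = √(-4 + s) (x(s) = √(s - 4) = √(-4 + s))
z(m) = -8 - 1/(2 + m) (z(m) = 2 - (10 + 1/(2 + m)) = 2 + (-10 - 1/(2 + m)) = -8 - 1/(2 + m))
-1245*(z(x(5)) + 6)² = -1245*((-17 - 8*√(-4 + 5))/(2 + √(-4 + 5)) + 6)² = -1245*((-17 - 8*√1)/(2 + √1) + 6)² = -1245*((-17 - 8*1)/(2 + 1) + 6)² = -1245*((-17 - 8)/3 + 6)² = -1245*((⅓)*(-25) + 6)² = -1245*(-25/3 + 6)² = -1245*(-7/3)² = -1245*49/9 = -20335/3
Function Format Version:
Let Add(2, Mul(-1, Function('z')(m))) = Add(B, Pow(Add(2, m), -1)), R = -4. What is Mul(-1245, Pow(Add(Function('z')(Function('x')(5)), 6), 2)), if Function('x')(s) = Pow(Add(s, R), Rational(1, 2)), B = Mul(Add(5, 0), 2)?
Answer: Rational(-20335, 3) ≈ -6778.3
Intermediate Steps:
B = 10 (B = Mul(5, 2) = 10)
Function('x')(s) = Pow(Add(-4, s), Rational(1, 2)) (Function('x')(s) = Pow(Add(s, -4), Rational(1, 2)) = Pow(Add(-4, s), Rational(1, 2)))
Function('z')(m) = Add(-8, Mul(-1, Pow(Add(2, m), -1))) (Function('z')(m) = Add(2, Mul(-1, Add(10, Pow(Add(2, m), -1)))) = Add(2, Add(-10, Mul(-1, Pow(Add(2, m), -1)))) = Add(-8, Mul(-1, Pow(Add(2, m), -1))))
Mul(-1245, Pow(Add(Function('z')(Function('x')(5)), 6), 2)) = Mul(-1245, Pow(Add(Mul(Pow(Add(2, Pow(Add(-4, 5), Rational(1, 2))), -1), Add(-17, Mul(-8, Pow(Add(-4, 5), Rational(1, 2))))), 6), 2)) = Mul(-1245, Pow(Add(Mul(Pow(Add(2, Pow(1, Rational(1, 2))), -1), Add(-17, Mul(-8, Pow(1, Rational(1, 2))))), 6), 2)) = Mul(-1245, Pow(Add(Mul(Pow(Add(2, 1), -1), Add(-17, Mul(-8, 1))), 6), 2)) = Mul(-1245, Pow(Add(Mul(Pow(3, -1), Add(-17, -8)), 6), 2)) = Mul(-1245, Pow(Add(Mul(Rational(1, 3), -25), 6), 2)) = Mul(-1245, Pow(Add(Rational(-25, 3), 6), 2)) = Mul(-1245, Pow(Rational(-7, 3), 2)) = Mul(-1245, Rational(49, 9)) = Rational(-20335, 3)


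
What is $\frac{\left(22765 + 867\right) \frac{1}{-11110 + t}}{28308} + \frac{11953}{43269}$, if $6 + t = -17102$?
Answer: $\frac{56827237043}{205732542177} \approx 0.27622$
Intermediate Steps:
$t = -17108$ ($t = -6 - 17102 = -17108$)
$\frac{\left(22765 + 867\right) \frac{1}{-11110 + t}}{28308} + \frac{11953}{43269} = \frac{\left(22765 + 867\right) \frac{1}{-11110 - 17108}}{28308} + \frac{11953}{43269} = \frac{23632}{-28218} \cdot \frac{1}{28308} + 11953 \cdot \frac{1}{43269} = 23632 \left(- \frac{1}{28218}\right) \frac{1}{28308} + \frac{11953}{43269} = \left(- \frac{11816}{14109}\right) \frac{1}{28308} + \frac{11953}{43269} = - \frac{422}{14264199} + \frac{11953}{43269} = \frac{56827237043}{205732542177}$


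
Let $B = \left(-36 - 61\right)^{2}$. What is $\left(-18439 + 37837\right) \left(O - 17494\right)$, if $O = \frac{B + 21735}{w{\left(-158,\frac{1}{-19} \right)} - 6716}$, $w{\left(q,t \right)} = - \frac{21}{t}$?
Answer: $- \frac{2144269313316}{6317} \approx -3.3944 \cdot 10^{8}$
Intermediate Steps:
$B = 9409$ ($B = \left(-97\right)^{2} = 9409$)
$O = - \frac{31144}{6317}$ ($O = \frac{9409 + 21735}{- \frac{21}{\frac{1}{-19}} - 6716} = \frac{31144}{- \frac{21}{- \frac{1}{19}} - 6716} = \frac{31144}{\left(-21\right) \left(-19\right) - 6716} = \frac{31144}{399 - 6716} = \frac{31144}{-6317} = 31144 \left(- \frac{1}{6317}\right) = - \frac{31144}{6317} \approx -4.9302$)
$\left(-18439 + 37837\right) \left(O - 17494\right) = \left(-18439 + 37837\right) \left(- \frac{31144}{6317} - 17494\right) = 19398 \left(- \frac{110540742}{6317}\right) = - \frac{2144269313316}{6317}$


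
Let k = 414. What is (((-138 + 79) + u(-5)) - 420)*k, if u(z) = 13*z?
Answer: -225216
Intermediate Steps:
(((-138 + 79) + u(-5)) - 420)*k = (((-138 + 79) + 13*(-5)) - 420)*414 = ((-59 - 65) - 420)*414 = (-124 - 420)*414 = -544*414 = -225216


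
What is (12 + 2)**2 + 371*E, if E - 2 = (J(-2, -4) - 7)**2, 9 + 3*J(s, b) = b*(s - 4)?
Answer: 2422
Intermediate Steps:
J(s, b) = -3 + b*(-4 + s)/3 (J(s, b) = -3 + (b*(s - 4))/3 = -3 + (b*(-4 + s))/3 = -3 + b*(-4 + s)/3)
E = 6 (E = 2 + ((-3 - 4/3*(-4) + (1/3)*(-4)*(-2)) - 7)**2 = 2 + ((-3 + 16/3 + 8/3) - 7)**2 = 2 + (5 - 7)**2 = 2 + (-2)**2 = 2 + 4 = 6)
(12 + 2)**2 + 371*E = (12 + 2)**2 + 371*6 = 14**2 + 2226 = 196 + 2226 = 2422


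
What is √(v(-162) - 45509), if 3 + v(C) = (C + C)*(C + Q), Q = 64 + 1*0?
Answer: 8*I*√215 ≈ 117.3*I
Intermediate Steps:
Q = 64 (Q = 64 + 0 = 64)
v(C) = -3 + 2*C*(64 + C) (v(C) = -3 + (C + C)*(C + 64) = -3 + (2*C)*(64 + C) = -3 + 2*C*(64 + C))
√(v(-162) - 45509) = √((-3 + 2*(-162)² + 128*(-162)) - 45509) = √((-3 + 2*26244 - 20736) - 45509) = √((-3 + 52488 - 20736) - 45509) = √(31749 - 45509) = √(-13760) = 8*I*√215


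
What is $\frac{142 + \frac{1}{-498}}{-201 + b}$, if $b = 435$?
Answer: $\frac{70715}{116532} \approx 0.60683$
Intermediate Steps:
$\frac{142 + \frac{1}{-498}}{-201 + b} = \frac{142 + \frac{1}{-498}}{-201 + 435} = \frac{142 - \frac{1}{498}}{234} = \frac{70715}{498} \cdot \frac{1}{234} = \frac{70715}{116532}$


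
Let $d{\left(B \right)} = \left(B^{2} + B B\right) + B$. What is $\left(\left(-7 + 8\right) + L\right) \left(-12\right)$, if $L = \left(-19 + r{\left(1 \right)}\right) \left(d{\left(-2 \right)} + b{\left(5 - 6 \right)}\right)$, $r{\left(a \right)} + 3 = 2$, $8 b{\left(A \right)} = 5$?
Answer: $1578$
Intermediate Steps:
$b{\left(A \right)} = \frac{5}{8}$ ($b{\left(A \right)} = \frac{1}{8} \cdot 5 = \frac{5}{8}$)
$r{\left(a \right)} = -1$ ($r{\left(a \right)} = -3 + 2 = -1$)
$d{\left(B \right)} = B + 2 B^{2}$ ($d{\left(B \right)} = \left(B^{2} + B^{2}\right) + B = 2 B^{2} + B = B + 2 B^{2}$)
$L = - \frac{265}{2}$ ($L = \left(-19 - 1\right) \left(- 2 \left(1 + 2 \left(-2\right)\right) + \frac{5}{8}\right) = - 20 \left(- 2 \left(1 - 4\right) + \frac{5}{8}\right) = - 20 \left(\left(-2\right) \left(-3\right) + \frac{5}{8}\right) = - 20 \left(6 + \frac{5}{8}\right) = \left(-20\right) \frac{53}{8} = - \frac{265}{2} \approx -132.5$)
$\left(\left(-7 + 8\right) + L\right) \left(-12\right) = \left(\left(-7 + 8\right) - \frac{265}{2}\right) \left(-12\right) = \left(1 - \frac{265}{2}\right) \left(-12\right) = \left(- \frac{263}{2}\right) \left(-12\right) = 1578$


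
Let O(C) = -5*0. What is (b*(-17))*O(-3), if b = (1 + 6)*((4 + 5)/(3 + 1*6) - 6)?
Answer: 0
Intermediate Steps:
O(C) = 0
b = -35 (b = 7*(9/(3 + 6) - 6) = 7*(9/9 - 6) = 7*(9*(⅑) - 6) = 7*(1 - 6) = 7*(-5) = -35)
(b*(-17))*O(-3) = -35*(-17)*0 = 595*0 = 0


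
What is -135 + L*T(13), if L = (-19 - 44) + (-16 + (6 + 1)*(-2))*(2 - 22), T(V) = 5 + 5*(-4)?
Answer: -8190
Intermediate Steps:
T(V) = -15 (T(V) = 5 - 20 = -15)
L = 537 (L = -63 + (-16 + 7*(-2))*(-20) = -63 + (-16 - 14)*(-20) = -63 - 30*(-20) = -63 + 600 = 537)
-135 + L*T(13) = -135 + 537*(-15) = -135 - 8055 = -8190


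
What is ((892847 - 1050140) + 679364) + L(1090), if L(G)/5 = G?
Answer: 527521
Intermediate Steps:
L(G) = 5*G
((892847 - 1050140) + 679364) + L(1090) = ((892847 - 1050140) + 679364) + 5*1090 = (-157293 + 679364) + 5450 = 522071 + 5450 = 527521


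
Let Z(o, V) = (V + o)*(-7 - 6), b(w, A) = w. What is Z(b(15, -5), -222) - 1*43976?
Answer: -41285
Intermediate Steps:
Z(o, V) = -13*V - 13*o (Z(o, V) = (V + o)*(-13) = -13*V - 13*o)
Z(b(15, -5), -222) - 1*43976 = (-13*(-222) - 13*15) - 1*43976 = (2886 - 195) - 43976 = 2691 - 43976 = -41285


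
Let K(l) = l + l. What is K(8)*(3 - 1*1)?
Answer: 32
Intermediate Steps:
K(l) = 2*l
K(8)*(3 - 1*1) = (2*8)*(3 - 1*1) = 16*(3 - 1) = 16*2 = 32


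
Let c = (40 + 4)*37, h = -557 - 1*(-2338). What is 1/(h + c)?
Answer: 1/3409 ≈ 0.00029334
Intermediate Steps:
h = 1781 (h = -557 + 2338 = 1781)
c = 1628 (c = 44*37 = 1628)
1/(h + c) = 1/(1781 + 1628) = 1/3409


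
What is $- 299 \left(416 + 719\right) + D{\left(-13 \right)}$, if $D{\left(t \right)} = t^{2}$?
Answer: $-339196$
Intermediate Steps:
$- 299 \left(416 + 719\right) + D{\left(-13 \right)} = - 299 \left(416 + 719\right) + \left(-13\right)^{2} = \left(-299\right) 1135 + 169 = -339365 + 169 = -339196$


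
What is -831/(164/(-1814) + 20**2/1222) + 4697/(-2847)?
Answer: -1578484045/449826 ≈ -3509.1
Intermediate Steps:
-831/(164/(-1814) + 20**2/1222) + 4697/(-2847) = -831/(164*(-1/1814) + 400*(1/1222)) + 4697*(-1/2847) = -831/(-82/907 + 200/611) - 4697/2847 = -831/131298/554177 - 4697/2847 = -831*554177/131298 - 4697/2847 = -554177/158 - 4697/2847 = -1578484045/449826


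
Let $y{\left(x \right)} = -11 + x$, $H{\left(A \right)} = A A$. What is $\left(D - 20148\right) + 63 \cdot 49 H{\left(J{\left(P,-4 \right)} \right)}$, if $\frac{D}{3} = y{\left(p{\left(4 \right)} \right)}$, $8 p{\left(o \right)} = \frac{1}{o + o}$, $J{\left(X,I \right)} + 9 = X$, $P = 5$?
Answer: $\frac{1869507}{64} \approx 29211.0$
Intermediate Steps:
$J{\left(X,I \right)} = -9 + X$
$p{\left(o \right)} = \frac{1}{16 o}$ ($p{\left(o \right)} = \frac{1}{8 \left(o + o\right)} = \frac{1}{8 \cdot 2 o} = \frac{\frac{1}{2} \frac{1}{o}}{8} = \frac{1}{16 o}$)
$H{\left(A \right)} = A^{2}$
$D = - \frac{2109}{64}$ ($D = 3 \left(-11 + \frac{1}{16 \cdot 4}\right) = 3 \left(-11 + \frac{1}{16} \cdot \frac{1}{4}\right) = 3 \left(-11 + \frac{1}{64}\right) = 3 \left(- \frac{703}{64}\right) = - \frac{2109}{64} \approx -32.953$)
$\left(D - 20148\right) + 63 \cdot 49 H{\left(J{\left(P,-4 \right)} \right)} = \left(- \frac{2109}{64} - 20148\right) + 63 \cdot 49 \left(-9 + 5\right)^{2} = - \frac{1291581}{64} + 3087 \left(-4\right)^{2} = - \frac{1291581}{64} + 3087 \cdot 16 = - \frac{1291581}{64} + 49392 = \frac{1869507}{64}$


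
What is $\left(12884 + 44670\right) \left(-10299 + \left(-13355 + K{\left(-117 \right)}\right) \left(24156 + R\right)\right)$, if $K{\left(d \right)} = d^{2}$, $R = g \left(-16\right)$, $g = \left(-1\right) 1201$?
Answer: $833148768746$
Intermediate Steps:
$g = -1201$
$R = 19216$ ($R = \left(-1201\right) \left(-16\right) = 19216$)
$\left(12884 + 44670\right) \left(-10299 + \left(-13355 + K{\left(-117 \right)}\right) \left(24156 + R\right)\right) = \left(12884 + 44670\right) \left(-10299 + \left(-13355 + \left(-117\right)^{2}\right) \left(24156 + 19216\right)\right) = 57554 \left(-10299 + \left(-13355 + 13689\right) 43372\right) = 57554 \left(-10299 + 334 \cdot 43372\right) = 57554 \left(-10299 + 14486248\right) = 57554 \cdot 14475949 = 833148768746$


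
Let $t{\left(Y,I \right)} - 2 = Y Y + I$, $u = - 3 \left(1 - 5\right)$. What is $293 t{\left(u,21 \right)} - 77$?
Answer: $48854$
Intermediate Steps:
$u = 12$ ($u = \left(-3\right) \left(-4\right) = 12$)
$t{\left(Y,I \right)} = 2 + I + Y^{2}$ ($t{\left(Y,I \right)} = 2 + \left(Y Y + I\right) = 2 + \left(Y^{2} + I\right) = 2 + \left(I + Y^{2}\right) = 2 + I + Y^{2}$)
$293 t{\left(u,21 \right)} - 77 = 293 \left(2 + 21 + 12^{2}\right) - 77 = 293 \left(2 + 21 + 144\right) - 77 = 293 \cdot 167 - 77 = 48931 - 77 = 48854$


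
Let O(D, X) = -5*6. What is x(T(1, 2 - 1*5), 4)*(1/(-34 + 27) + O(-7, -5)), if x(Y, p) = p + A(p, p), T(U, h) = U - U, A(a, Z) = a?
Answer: -1688/7 ≈ -241.14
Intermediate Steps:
T(U, h) = 0
O(D, X) = -30
x(Y, p) = 2*p (x(Y, p) = p + p = 2*p)
x(T(1, 2 - 1*5), 4)*(1/(-34 + 27) + O(-7, -5)) = (2*4)*(1/(-34 + 27) - 30) = 8*(1/(-7) - 30) = 8*(-⅐ - 30) = 8*(-211/7) = -1688/7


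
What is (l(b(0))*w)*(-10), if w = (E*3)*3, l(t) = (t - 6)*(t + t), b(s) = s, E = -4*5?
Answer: 0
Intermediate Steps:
E = -20
l(t) = 2*t*(-6 + t) (l(t) = (-6 + t)*(2*t) = 2*t*(-6 + t))
w = -180 (w = -20*3*3 = -60*3 = -180)
(l(b(0))*w)*(-10) = ((2*0*(-6 + 0))*(-180))*(-10) = ((2*0*(-6))*(-180))*(-10) = (0*(-180))*(-10) = 0*(-10) = 0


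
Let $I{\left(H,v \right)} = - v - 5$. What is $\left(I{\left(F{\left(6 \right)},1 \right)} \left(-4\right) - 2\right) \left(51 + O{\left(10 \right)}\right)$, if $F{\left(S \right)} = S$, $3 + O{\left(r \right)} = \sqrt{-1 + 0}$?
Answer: $1056 + 22 i \approx 1056.0 + 22.0 i$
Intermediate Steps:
$O{\left(r \right)} = -3 + i$ ($O{\left(r \right)} = -3 + \sqrt{-1 + 0} = -3 + \sqrt{-1} = -3 + i$)
$I{\left(H,v \right)} = -5 - v$
$\left(I{\left(F{\left(6 \right)},1 \right)} \left(-4\right) - 2\right) \left(51 + O{\left(10 \right)}\right) = \left(\left(-5 - 1\right) \left(-4\right) - 2\right) \left(51 - \left(3 - i\right)\right) = \left(\left(-5 - 1\right) \left(-4\right) - 2\right) \left(48 + i\right) = \left(\left(-6\right) \left(-4\right) - 2\right) \left(48 + i\right) = \left(24 - 2\right) \left(48 + i\right) = 22 \left(48 + i\right) = 1056 + 22 i$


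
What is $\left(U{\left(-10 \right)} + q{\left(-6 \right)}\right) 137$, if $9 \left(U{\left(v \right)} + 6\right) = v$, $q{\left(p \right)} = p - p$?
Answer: $- \frac{8768}{9} \approx -974.22$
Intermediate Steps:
$q{\left(p \right)} = 0$
$U{\left(v \right)} = -6 + \frac{v}{9}$
$\left(U{\left(-10 \right)} + q{\left(-6 \right)}\right) 137 = \left(\left(-6 + \frac{1}{9} \left(-10\right)\right) + 0\right) 137 = \left(\left(-6 - \frac{10}{9}\right) + 0\right) 137 = \left(- \frac{64}{9} + 0\right) 137 = \left(- \frac{64}{9}\right) 137 = - \frac{8768}{9}$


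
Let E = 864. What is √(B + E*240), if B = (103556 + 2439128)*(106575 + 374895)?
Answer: 2*√306056568210 ≈ 1.1064e+6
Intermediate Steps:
B = 1224226065480 (B = 2542684*481470 = 1224226065480)
√(B + E*240) = √(1224226065480 + 864*240) = √(1224226065480 + 207360) = √1224226272840 = 2*√306056568210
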